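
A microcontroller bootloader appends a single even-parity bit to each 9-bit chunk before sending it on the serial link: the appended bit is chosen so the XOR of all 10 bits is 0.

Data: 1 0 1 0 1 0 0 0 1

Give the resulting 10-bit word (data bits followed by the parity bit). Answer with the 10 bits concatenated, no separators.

XOR of the 9 data bits: 1⊕0⊕1⊕0⊕1⊕0⊕0⊕0⊕1 = 0
Parity bit = 0 (so all 10 bits XOR to 0).

1010100010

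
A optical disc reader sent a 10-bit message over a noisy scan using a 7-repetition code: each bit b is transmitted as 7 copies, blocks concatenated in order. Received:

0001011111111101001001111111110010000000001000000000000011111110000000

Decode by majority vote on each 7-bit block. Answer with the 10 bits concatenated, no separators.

Block 1 (0001011): 3 ones → 0
Block 2 (1111111): 7 ones → 1
Block 3 (0100100): 2 ones → 0
Block 4 (1111111): 7 ones → 1
Block 5 (1100100): 3 ones → 0
Block 6 (0000000): 0 ones → 0
Block 7 (1000000): 1 one → 0
Block 8 (0000000): 0 ones → 0
Block 9 (1111111): 7 ones → 1
Block 10 (0000000): 0 ones → 0

0101000010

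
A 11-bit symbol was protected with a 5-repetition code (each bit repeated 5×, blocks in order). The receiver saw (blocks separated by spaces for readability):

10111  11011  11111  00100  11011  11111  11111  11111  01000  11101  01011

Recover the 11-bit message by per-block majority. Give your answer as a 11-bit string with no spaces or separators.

Block 1 (10111): 4 ones → 1
Block 2 (11011): 4 ones → 1
Block 3 (11111): 5 ones → 1
Block 4 (00100): 1 one → 0
Block 5 (11011): 4 ones → 1
Block 6 (11111): 5 ones → 1
Block 7 (11111): 5 ones → 1
Block 8 (11111): 5 ones → 1
Block 9 (01000): 1 one → 0
Block 10 (11101): 4 ones → 1
Block 11 (01011): 3 ones → 1

11101111011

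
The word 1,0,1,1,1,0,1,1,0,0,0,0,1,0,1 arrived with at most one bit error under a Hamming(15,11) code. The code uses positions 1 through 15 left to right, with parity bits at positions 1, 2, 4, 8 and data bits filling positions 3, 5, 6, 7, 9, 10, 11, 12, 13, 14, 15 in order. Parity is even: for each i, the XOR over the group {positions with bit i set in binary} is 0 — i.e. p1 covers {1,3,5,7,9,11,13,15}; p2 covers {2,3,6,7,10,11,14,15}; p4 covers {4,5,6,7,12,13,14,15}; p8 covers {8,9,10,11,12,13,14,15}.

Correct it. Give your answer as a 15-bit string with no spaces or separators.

101110110000111

s1 (pos 1,3,5,7,9,11,13,15): 1⊕1⊕1⊕1⊕0⊕0⊕1⊕1 = 0
s2 (pos 2,3,6,7,10,11,14,15): 0⊕1⊕0⊕1⊕0⊕0⊕0⊕1 = 1
s4 (pos 4,5,6,7,12,13,14,15): 1⊕1⊕0⊕1⊕0⊕1⊕0⊕1 = 1
s8 (pos 8,9,10,11,12,13,14,15): 1⊕0⊕0⊕0⊕0⊕1⊕0⊕1 = 1
Syndrome s8…s1 = 1110 → error at position 14.
Flip position 14: 101110110000101 → 101110110000111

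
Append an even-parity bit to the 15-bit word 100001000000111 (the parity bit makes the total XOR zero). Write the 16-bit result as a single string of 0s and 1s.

XOR of the 15 data bits: 1⊕0⊕0⊕0⊕0⊕1⊕0⊕0⊕0⊕0⊕0⊕0⊕1⊕1⊕1 = 1
Parity bit = 1 (so all 16 bits XOR to 0).

1000010000001111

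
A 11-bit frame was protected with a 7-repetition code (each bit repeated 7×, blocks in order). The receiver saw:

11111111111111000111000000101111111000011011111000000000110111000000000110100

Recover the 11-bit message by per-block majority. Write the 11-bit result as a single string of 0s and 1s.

Block 1 (1111111): 7 ones → 1
Block 2 (1111111): 7 ones → 1
Block 3 (0001110): 3 ones → 0
Block 4 (0000010): 1 one → 0
Block 5 (1111111): 7 ones → 1
Block 6 (0000110): 2 ones → 0
Block 7 (1111100): 5 ones → 1
Block 8 (0000000): 0 ones → 0
Block 9 (1101110): 5 ones → 1
Block 10 (0000000): 0 ones → 0
Block 11 (0110100): 3 ones → 0

11001010100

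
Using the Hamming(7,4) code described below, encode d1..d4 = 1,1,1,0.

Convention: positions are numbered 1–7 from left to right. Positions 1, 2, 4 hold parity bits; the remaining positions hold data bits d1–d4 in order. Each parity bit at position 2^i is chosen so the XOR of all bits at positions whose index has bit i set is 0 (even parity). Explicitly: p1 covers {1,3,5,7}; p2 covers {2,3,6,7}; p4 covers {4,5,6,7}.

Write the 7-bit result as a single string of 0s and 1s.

Place data at non-parity positions: p1 p2 1 p4 1 1 0
p1 (pos 1,3,5,7): XOR of data positions = 1⊕1⊕0 = 0
p2 (pos 2,3,6,7): XOR of data positions = 1⊕1⊕0 = 0
p4 (pos 4,5,6,7): XOR of data positions = 1⊕1⊕0 = 0
Codeword: 0010110

0010110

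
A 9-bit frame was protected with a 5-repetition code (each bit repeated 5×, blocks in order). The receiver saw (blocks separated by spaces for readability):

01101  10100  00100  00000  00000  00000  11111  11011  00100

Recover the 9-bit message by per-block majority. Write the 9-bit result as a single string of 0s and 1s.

Block 1 (01101): 3 ones → 1
Block 2 (10100): 2 ones → 0
Block 3 (00100): 1 one → 0
Block 4 (00000): 0 ones → 0
Block 5 (00000): 0 ones → 0
Block 6 (00000): 0 ones → 0
Block 7 (11111): 5 ones → 1
Block 8 (11011): 4 ones → 1
Block 9 (00100): 1 one → 0

100000110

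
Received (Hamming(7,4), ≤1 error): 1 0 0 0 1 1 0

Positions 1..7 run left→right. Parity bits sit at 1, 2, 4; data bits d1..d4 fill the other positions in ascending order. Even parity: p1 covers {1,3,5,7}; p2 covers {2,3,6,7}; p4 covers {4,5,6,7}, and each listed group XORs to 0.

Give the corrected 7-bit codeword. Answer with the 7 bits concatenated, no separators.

1100110

s1 (pos 1,3,5,7): 1⊕0⊕1⊕0 = 0
s2 (pos 2,3,6,7): 0⊕0⊕1⊕0 = 1
s4 (pos 4,5,6,7): 0⊕1⊕1⊕0 = 0
Syndrome s4…s1 = 010 → error at position 2.
Flip position 2: 1000110 → 1100110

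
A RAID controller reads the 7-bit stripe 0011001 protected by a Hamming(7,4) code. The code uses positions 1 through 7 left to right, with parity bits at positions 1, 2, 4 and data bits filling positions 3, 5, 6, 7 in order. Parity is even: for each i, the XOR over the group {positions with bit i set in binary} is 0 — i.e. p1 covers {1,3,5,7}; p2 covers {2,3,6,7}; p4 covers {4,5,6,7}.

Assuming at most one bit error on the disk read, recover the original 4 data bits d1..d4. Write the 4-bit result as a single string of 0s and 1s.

1001

s1 (pos 1,3,5,7): 0⊕1⊕0⊕1 = 0
s2 (pos 2,3,6,7): 0⊕1⊕0⊕1 = 0
s4 (pos 4,5,6,7): 1⊕0⊕0⊕1 = 0
Syndrome s4…s1 = 000 → no error.
Read data bits from positions 3,5,6,7: 1001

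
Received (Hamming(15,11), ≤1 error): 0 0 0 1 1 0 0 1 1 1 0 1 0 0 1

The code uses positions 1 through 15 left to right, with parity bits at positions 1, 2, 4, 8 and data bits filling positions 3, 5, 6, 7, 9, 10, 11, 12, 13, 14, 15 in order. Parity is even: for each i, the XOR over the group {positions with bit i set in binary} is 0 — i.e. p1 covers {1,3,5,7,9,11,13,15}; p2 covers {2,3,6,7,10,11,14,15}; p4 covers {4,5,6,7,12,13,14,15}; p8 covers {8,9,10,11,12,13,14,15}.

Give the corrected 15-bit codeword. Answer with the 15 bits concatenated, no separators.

000110010101001

s1 (pos 1,3,5,7,9,11,13,15): 0⊕0⊕1⊕0⊕1⊕0⊕0⊕1 = 1
s2 (pos 2,3,6,7,10,11,14,15): 0⊕0⊕0⊕0⊕1⊕0⊕0⊕1 = 0
s4 (pos 4,5,6,7,12,13,14,15): 1⊕1⊕0⊕0⊕1⊕0⊕0⊕1 = 0
s8 (pos 8,9,10,11,12,13,14,15): 1⊕1⊕1⊕0⊕1⊕0⊕0⊕1 = 1
Syndrome s8…s1 = 1001 → error at position 9.
Flip position 9: 000110011101001 → 000110010101001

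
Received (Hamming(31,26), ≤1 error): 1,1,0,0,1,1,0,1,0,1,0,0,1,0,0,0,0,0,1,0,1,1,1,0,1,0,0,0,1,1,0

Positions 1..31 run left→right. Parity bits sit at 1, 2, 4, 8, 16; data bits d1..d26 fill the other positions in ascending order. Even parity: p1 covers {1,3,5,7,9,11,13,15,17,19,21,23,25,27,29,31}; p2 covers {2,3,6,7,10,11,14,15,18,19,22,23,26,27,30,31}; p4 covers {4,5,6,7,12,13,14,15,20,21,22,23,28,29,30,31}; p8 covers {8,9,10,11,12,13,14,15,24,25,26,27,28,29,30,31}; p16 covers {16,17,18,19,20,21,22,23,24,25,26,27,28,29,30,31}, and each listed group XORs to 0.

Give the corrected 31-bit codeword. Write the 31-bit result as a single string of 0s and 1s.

1100110101001000011011101000110

s1 (pos 1,3,5,7,9,11,13,15,17,19,21,23,25,27,29,31): 1⊕0⊕1⊕0⊕0⊕0⊕1⊕0⊕0⊕1⊕1⊕1⊕1⊕0⊕1⊕0 = 0
s2 (pos 2,3,6,7,10,11,14,15,18,19,22,23,26,27,30,31): 1⊕0⊕1⊕0⊕1⊕0⊕0⊕0⊕0⊕1⊕1⊕1⊕0⊕0⊕1⊕0 = 1
s4 (pos 4,5,6,7,12,13,14,15,20,21,22,23,28,29,30,31): 0⊕1⊕1⊕0⊕0⊕1⊕0⊕0⊕0⊕1⊕1⊕1⊕0⊕1⊕1⊕0 = 0
s8 (pos 8,9,10,11,12,13,14,15,24,25,26,27,28,29,30,31): 1⊕0⊕1⊕0⊕0⊕1⊕0⊕0⊕0⊕1⊕0⊕0⊕0⊕1⊕1⊕0 = 0
s16 (pos 16,17,18,19,20,21,22,23,24,25,26,27,28,29,30,31): 0⊕0⊕0⊕1⊕0⊕1⊕1⊕1⊕0⊕1⊕0⊕0⊕0⊕1⊕1⊕0 = 1
Syndrome s16…s1 = 10010 → error at position 18.
Flip position 18: 1100110101001000001011101000110 → 1100110101001000011011101000110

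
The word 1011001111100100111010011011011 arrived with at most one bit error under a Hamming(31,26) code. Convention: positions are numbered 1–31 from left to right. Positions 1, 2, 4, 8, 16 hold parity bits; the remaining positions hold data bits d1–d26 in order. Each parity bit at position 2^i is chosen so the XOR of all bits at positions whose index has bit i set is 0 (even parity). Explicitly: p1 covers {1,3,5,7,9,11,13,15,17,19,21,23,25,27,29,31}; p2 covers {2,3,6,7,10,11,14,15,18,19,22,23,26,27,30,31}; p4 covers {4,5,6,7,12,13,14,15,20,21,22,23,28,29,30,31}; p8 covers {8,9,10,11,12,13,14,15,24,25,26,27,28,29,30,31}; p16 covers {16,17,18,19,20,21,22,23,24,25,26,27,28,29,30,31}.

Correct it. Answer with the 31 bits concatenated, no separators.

s1 (pos 1,3,5,7,9,11,13,15,17,19,21,23,25,27,29,31): 1⊕1⊕0⊕1⊕1⊕1⊕0⊕0⊕1⊕1⊕1⊕0⊕1⊕1⊕0⊕1 = 1
s2 (pos 2,3,6,7,10,11,14,15,18,19,22,23,26,27,30,31): 0⊕1⊕0⊕1⊕1⊕1⊕1⊕0⊕1⊕1⊕0⊕0⊕0⊕1⊕1⊕1 = 0
s4 (pos 4,5,6,7,12,13,14,15,20,21,22,23,28,29,30,31): 1⊕0⊕0⊕1⊕0⊕0⊕1⊕0⊕0⊕1⊕0⊕0⊕1⊕0⊕1⊕1 = 1
s8 (pos 8,9,10,11,12,13,14,15,24,25,26,27,28,29,30,31): 1⊕1⊕1⊕1⊕0⊕0⊕1⊕0⊕1⊕1⊕0⊕1⊕1⊕0⊕1⊕1 = 1
s16 (pos 16,17,18,19,20,21,22,23,24,25,26,27,28,29,30,31): 0⊕1⊕1⊕1⊕0⊕1⊕0⊕0⊕1⊕1⊕0⊕1⊕1⊕0⊕1⊕1 = 0
Syndrome s16…s1 = 01101 → error at position 13.
Flip position 13: 1011001111100100111010011011011 → 1011001111101100111010011011011

1011001111101100111010011011011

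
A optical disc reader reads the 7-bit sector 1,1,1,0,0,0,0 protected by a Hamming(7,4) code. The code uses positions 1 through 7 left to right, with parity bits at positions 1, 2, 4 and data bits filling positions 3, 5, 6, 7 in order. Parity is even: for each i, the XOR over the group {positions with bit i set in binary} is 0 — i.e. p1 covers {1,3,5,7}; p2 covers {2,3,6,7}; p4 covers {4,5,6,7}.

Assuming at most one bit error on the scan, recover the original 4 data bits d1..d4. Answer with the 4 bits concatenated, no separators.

1000

s1 (pos 1,3,5,7): 1⊕1⊕0⊕0 = 0
s2 (pos 2,3,6,7): 1⊕1⊕0⊕0 = 0
s4 (pos 4,5,6,7): 0⊕0⊕0⊕0 = 0
Syndrome s4…s1 = 000 → no error.
Read data bits from positions 3,5,6,7: 1000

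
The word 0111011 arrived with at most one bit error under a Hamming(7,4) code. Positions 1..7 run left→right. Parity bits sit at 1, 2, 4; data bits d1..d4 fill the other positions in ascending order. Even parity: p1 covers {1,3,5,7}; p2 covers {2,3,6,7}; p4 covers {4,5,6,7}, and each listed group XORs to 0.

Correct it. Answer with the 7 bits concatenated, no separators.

s1 (pos 1,3,5,7): 0⊕1⊕0⊕1 = 0
s2 (pos 2,3,6,7): 1⊕1⊕1⊕1 = 0
s4 (pos 4,5,6,7): 1⊕0⊕1⊕1 = 1
Syndrome s4…s1 = 100 → error at position 4.
Flip position 4: 0111011 → 0110011

0110011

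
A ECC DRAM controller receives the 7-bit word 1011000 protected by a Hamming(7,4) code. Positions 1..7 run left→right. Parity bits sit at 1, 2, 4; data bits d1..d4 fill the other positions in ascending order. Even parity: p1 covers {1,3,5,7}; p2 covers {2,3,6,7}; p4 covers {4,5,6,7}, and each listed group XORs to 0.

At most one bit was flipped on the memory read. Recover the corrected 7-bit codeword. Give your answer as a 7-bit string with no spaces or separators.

1011010

s1 (pos 1,3,5,7): 1⊕1⊕0⊕0 = 0
s2 (pos 2,3,6,7): 0⊕1⊕0⊕0 = 1
s4 (pos 4,5,6,7): 1⊕0⊕0⊕0 = 1
Syndrome s4…s1 = 110 → error at position 6.
Flip position 6: 1011000 → 1011010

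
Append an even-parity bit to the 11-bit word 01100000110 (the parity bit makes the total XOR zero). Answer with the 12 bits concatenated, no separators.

XOR of the 11 data bits: 0⊕1⊕1⊕0⊕0⊕0⊕0⊕0⊕1⊕1⊕0 = 0
Parity bit = 0 (so all 12 bits XOR to 0).

011000001100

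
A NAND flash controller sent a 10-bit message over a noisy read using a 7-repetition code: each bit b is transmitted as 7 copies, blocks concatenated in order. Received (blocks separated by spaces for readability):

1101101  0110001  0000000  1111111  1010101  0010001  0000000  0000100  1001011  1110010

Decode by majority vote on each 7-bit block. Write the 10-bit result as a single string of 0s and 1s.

1001100011

Block 1 (1101101): 5 ones → 1
Block 2 (0110001): 3 ones → 0
Block 3 (0000000): 0 ones → 0
Block 4 (1111111): 7 ones → 1
Block 5 (1010101): 4 ones → 1
Block 6 (0010001): 2 ones → 0
Block 7 (0000000): 0 ones → 0
Block 8 (0000100): 1 one → 0
Block 9 (1001011): 4 ones → 1
Block 10 (1110010): 4 ones → 1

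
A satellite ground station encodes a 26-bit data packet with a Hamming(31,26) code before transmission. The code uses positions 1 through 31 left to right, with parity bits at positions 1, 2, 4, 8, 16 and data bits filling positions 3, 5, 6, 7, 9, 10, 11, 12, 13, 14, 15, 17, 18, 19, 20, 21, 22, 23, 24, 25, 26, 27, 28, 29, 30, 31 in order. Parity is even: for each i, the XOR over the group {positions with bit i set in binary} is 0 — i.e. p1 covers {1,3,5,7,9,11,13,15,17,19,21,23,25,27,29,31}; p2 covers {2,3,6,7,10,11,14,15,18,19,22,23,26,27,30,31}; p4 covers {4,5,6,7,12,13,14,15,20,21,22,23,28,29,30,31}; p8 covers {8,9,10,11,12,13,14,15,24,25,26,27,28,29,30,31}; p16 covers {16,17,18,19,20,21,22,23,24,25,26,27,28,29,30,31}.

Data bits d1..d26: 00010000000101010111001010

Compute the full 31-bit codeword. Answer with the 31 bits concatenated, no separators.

0001001000000000101010111001010

Place data at non-parity positions: p1 p2 0 p4 0 0 1 p8 0 0 0 0 0 0 0 p16 1 0 1 0 1 0 1 1 1 0 0 1 0 1 0
p1 (pos 1,3,5,7,9,11,13,15,17,19,21,23,25,27,29,31): XOR of data positions = 0⊕0⊕1⊕0⊕0⊕0⊕0⊕1⊕1⊕1⊕1⊕1⊕0⊕0⊕0 = 0
p2 (pos 2,3,6,7,10,11,14,15,18,19,22,23,26,27,30,31): XOR of data positions = 0⊕0⊕1⊕0⊕0⊕0⊕0⊕0⊕1⊕0⊕1⊕0⊕0⊕1⊕0 = 0
p4 (pos 4,5,6,7,12,13,14,15,20,21,22,23,28,29,30,31): XOR of data positions = 0⊕0⊕1⊕0⊕0⊕0⊕0⊕0⊕1⊕0⊕1⊕1⊕0⊕1⊕0 = 1
p8 (pos 8,9,10,11,12,13,14,15,24,25,26,27,28,29,30,31): XOR of data positions = 0⊕0⊕0⊕0⊕0⊕0⊕0⊕1⊕1⊕0⊕0⊕1⊕0⊕1⊕0 = 0
p16 (pos 16,17,18,19,20,21,22,23,24,25,26,27,28,29,30,31): XOR of data positions = 1⊕0⊕1⊕0⊕1⊕0⊕1⊕1⊕1⊕0⊕0⊕1⊕0⊕1⊕0 = 0
Codeword: 0001001000000000101010111001010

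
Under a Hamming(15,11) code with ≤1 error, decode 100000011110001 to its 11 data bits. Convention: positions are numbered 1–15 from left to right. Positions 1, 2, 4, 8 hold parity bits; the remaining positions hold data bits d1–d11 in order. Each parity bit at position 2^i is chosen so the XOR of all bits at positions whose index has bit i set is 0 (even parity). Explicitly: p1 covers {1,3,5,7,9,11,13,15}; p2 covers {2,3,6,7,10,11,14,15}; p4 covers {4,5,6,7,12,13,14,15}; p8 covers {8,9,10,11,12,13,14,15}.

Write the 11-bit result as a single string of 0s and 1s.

s1 (pos 1,3,5,7,9,11,13,15): 1⊕0⊕0⊕0⊕1⊕1⊕0⊕1 = 0
s2 (pos 2,3,6,7,10,11,14,15): 0⊕0⊕0⊕0⊕1⊕1⊕0⊕1 = 1
s4 (pos 4,5,6,7,12,13,14,15): 0⊕0⊕0⊕0⊕0⊕0⊕0⊕1 = 1
s8 (pos 8,9,10,11,12,13,14,15): 1⊕1⊕1⊕1⊕0⊕0⊕0⊕1 = 1
Syndrome s8…s1 = 1110 → error at position 14.
Flip position 14: 100000011110001 → 100000011110011
Read data bits from positions 3,5,6,7,9,10,11,12,13,14,15: 00001110011

00001110011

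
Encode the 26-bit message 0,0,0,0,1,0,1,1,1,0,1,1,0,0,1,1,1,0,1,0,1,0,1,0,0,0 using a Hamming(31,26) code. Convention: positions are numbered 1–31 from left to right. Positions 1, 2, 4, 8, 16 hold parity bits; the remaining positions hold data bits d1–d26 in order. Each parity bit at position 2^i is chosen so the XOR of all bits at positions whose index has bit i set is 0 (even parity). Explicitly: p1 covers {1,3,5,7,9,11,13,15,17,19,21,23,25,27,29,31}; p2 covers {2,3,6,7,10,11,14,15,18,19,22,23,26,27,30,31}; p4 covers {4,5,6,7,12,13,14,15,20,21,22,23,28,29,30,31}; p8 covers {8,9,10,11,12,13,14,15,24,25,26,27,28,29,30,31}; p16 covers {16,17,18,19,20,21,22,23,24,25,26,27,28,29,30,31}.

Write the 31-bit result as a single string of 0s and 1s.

Place data at non-parity positions: p1 p2 0 p4 0 0 0 p8 1 0 1 1 1 0 1 p16 1 0 0 1 1 1 0 1 0 1 0 1 0 0 0
p1 (pos 1,3,5,7,9,11,13,15,17,19,21,23,25,27,29,31): XOR of data positions = 0⊕0⊕0⊕1⊕1⊕1⊕1⊕1⊕0⊕1⊕0⊕0⊕0⊕0⊕0 = 0
p2 (pos 2,3,6,7,10,11,14,15,18,19,22,23,26,27,30,31): XOR of data positions = 0⊕0⊕0⊕0⊕1⊕0⊕1⊕0⊕0⊕1⊕0⊕1⊕0⊕0⊕0 = 0
p4 (pos 4,5,6,7,12,13,14,15,20,21,22,23,28,29,30,31): XOR of data positions = 0⊕0⊕0⊕1⊕1⊕0⊕1⊕1⊕1⊕1⊕0⊕1⊕0⊕0⊕0 = 1
p8 (pos 8,9,10,11,12,13,14,15,24,25,26,27,28,29,30,31): XOR of data positions = 1⊕0⊕1⊕1⊕1⊕0⊕1⊕1⊕0⊕1⊕0⊕1⊕0⊕0⊕0 = 0
p16 (pos 16,17,18,19,20,21,22,23,24,25,26,27,28,29,30,31): XOR of data positions = 1⊕0⊕0⊕1⊕1⊕1⊕0⊕1⊕0⊕1⊕0⊕1⊕0⊕0⊕0 = 1
Codeword: 0001000010111011100111010101000

0001000010111011100111010101000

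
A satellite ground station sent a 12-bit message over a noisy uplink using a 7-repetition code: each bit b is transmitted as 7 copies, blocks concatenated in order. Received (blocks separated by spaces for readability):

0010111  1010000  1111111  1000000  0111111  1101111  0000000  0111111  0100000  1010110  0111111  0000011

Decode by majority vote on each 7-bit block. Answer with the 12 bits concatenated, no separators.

Block 1 (0010111): 4 ones → 1
Block 2 (1010000): 2 ones → 0
Block 3 (1111111): 7 ones → 1
Block 4 (1000000): 1 one → 0
Block 5 (0111111): 6 ones → 1
Block 6 (1101111): 6 ones → 1
Block 7 (0000000): 0 ones → 0
Block 8 (0111111): 6 ones → 1
Block 9 (0100000): 1 one → 0
Block 10 (1010110): 4 ones → 1
Block 11 (0111111): 6 ones → 1
Block 12 (0000011): 2 ones → 0

101011010110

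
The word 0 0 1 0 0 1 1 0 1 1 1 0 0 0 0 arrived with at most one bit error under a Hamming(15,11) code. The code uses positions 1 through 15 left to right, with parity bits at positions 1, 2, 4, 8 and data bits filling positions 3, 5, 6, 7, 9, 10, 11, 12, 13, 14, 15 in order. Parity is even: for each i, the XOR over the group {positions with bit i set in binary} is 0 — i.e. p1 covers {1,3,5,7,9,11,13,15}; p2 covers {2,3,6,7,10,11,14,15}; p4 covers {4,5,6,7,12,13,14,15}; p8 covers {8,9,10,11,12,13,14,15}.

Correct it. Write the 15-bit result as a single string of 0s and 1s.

001001101010000

s1 (pos 1,3,5,7,9,11,13,15): 0⊕1⊕0⊕1⊕1⊕1⊕0⊕0 = 0
s2 (pos 2,3,6,7,10,11,14,15): 0⊕1⊕1⊕1⊕1⊕1⊕0⊕0 = 1
s4 (pos 4,5,6,7,12,13,14,15): 0⊕0⊕1⊕1⊕0⊕0⊕0⊕0 = 0
s8 (pos 8,9,10,11,12,13,14,15): 0⊕1⊕1⊕1⊕0⊕0⊕0⊕0 = 1
Syndrome s8…s1 = 1010 → error at position 10.
Flip position 10: 001001101110000 → 001001101010000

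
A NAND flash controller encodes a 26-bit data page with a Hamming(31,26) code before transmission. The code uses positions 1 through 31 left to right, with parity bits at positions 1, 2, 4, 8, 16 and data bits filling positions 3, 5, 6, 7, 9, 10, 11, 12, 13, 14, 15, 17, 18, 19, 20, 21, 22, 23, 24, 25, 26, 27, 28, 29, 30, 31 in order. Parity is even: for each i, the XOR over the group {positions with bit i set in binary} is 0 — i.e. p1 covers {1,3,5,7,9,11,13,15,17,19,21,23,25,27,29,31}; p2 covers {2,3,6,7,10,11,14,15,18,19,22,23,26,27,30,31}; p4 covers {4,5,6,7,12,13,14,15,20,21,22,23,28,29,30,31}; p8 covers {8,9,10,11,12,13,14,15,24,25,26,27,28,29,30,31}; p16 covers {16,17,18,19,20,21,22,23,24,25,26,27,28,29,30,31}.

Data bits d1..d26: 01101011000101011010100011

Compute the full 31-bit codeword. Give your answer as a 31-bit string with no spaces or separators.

Place data at non-parity positions: p1 p2 0 p4 1 1 0 p8 1 0 1 1 0 0 0 p16 1 0 1 0 1 1 0 1 0 1 0 0 0 1 1
p1 (pos 1,3,5,7,9,11,13,15,17,19,21,23,25,27,29,31): XOR of data positions = 0⊕1⊕0⊕1⊕1⊕0⊕0⊕1⊕1⊕1⊕0⊕0⊕0⊕0⊕1 = 1
p2 (pos 2,3,6,7,10,11,14,15,18,19,22,23,26,27,30,31): XOR of data positions = 0⊕1⊕0⊕0⊕1⊕0⊕0⊕0⊕1⊕1⊕0⊕1⊕0⊕1⊕1 = 1
p4 (pos 4,5,6,7,12,13,14,15,20,21,22,23,28,29,30,31): XOR of data positions = 1⊕1⊕0⊕1⊕0⊕0⊕0⊕0⊕1⊕1⊕0⊕0⊕0⊕1⊕1 = 1
p8 (pos 8,9,10,11,12,13,14,15,24,25,26,27,28,29,30,31): XOR of data positions = 1⊕0⊕1⊕1⊕0⊕0⊕0⊕1⊕0⊕1⊕0⊕0⊕0⊕1⊕1 = 1
p16 (pos 16,17,18,19,20,21,22,23,24,25,26,27,28,29,30,31): XOR of data positions = 1⊕0⊕1⊕0⊕1⊕1⊕0⊕1⊕0⊕1⊕0⊕0⊕0⊕1⊕1 = 0
Codeword: 1101110110110000101011010100011

1101110110110000101011010100011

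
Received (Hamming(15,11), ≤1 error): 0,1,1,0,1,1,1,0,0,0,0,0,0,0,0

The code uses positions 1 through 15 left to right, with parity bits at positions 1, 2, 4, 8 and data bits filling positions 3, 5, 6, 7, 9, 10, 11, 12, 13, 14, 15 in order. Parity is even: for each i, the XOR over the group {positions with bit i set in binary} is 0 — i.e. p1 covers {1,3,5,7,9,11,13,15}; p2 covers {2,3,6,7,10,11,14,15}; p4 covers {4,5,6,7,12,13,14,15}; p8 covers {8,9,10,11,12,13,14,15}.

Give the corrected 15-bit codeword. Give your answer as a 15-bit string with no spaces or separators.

011001100000000

s1 (pos 1,3,5,7,9,11,13,15): 0⊕1⊕1⊕1⊕0⊕0⊕0⊕0 = 1
s2 (pos 2,3,6,7,10,11,14,15): 1⊕1⊕1⊕1⊕0⊕0⊕0⊕0 = 0
s4 (pos 4,5,6,7,12,13,14,15): 0⊕1⊕1⊕1⊕0⊕0⊕0⊕0 = 1
s8 (pos 8,9,10,11,12,13,14,15): 0⊕0⊕0⊕0⊕0⊕0⊕0⊕0 = 0
Syndrome s8…s1 = 0101 → error at position 5.
Flip position 5: 011011100000000 → 011001100000000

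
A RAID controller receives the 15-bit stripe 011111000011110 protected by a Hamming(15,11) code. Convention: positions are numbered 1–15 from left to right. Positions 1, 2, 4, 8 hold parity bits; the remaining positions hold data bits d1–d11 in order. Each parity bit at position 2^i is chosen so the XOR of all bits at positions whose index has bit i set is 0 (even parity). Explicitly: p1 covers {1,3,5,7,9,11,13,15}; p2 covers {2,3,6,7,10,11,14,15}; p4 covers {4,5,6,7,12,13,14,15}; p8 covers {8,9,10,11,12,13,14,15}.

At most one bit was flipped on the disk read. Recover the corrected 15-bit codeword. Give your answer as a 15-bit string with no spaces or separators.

001111000011110

s1 (pos 1,3,5,7,9,11,13,15): 0⊕1⊕1⊕0⊕0⊕1⊕1⊕0 = 0
s2 (pos 2,3,6,7,10,11,14,15): 1⊕1⊕1⊕0⊕0⊕1⊕1⊕0 = 1
s4 (pos 4,5,6,7,12,13,14,15): 1⊕1⊕1⊕0⊕1⊕1⊕1⊕0 = 0
s8 (pos 8,9,10,11,12,13,14,15): 0⊕0⊕0⊕1⊕1⊕1⊕1⊕0 = 0
Syndrome s8…s1 = 0010 → error at position 2.
Flip position 2: 011111000011110 → 001111000011110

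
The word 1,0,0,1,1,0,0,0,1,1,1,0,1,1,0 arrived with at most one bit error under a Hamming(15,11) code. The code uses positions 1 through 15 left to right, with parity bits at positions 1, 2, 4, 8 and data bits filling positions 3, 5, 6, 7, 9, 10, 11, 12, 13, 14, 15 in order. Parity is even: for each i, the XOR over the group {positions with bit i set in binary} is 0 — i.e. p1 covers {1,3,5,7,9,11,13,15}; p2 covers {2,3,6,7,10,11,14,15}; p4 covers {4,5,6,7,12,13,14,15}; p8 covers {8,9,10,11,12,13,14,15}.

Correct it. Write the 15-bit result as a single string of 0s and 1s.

s1 (pos 1,3,5,7,9,11,13,15): 1⊕0⊕1⊕0⊕1⊕1⊕1⊕0 = 1
s2 (pos 2,3,6,7,10,11,14,15): 0⊕0⊕0⊕0⊕1⊕1⊕1⊕0 = 1
s4 (pos 4,5,6,7,12,13,14,15): 1⊕1⊕0⊕0⊕0⊕1⊕1⊕0 = 0
s8 (pos 8,9,10,11,12,13,14,15): 0⊕1⊕1⊕1⊕0⊕1⊕1⊕0 = 1
Syndrome s8…s1 = 1011 → error at position 11.
Flip position 11: 100110001110110 → 100110001100110

100110001100110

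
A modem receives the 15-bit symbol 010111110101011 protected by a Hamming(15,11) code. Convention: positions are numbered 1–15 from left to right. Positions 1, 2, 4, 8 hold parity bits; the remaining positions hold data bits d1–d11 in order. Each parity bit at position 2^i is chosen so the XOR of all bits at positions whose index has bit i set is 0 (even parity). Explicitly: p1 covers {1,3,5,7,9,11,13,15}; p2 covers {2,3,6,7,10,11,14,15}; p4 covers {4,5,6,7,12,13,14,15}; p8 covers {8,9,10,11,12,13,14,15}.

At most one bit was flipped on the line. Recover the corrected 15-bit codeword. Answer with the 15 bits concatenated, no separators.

s1 (pos 1,3,5,7,9,11,13,15): 0⊕0⊕1⊕1⊕0⊕0⊕0⊕1 = 1
s2 (pos 2,3,6,7,10,11,14,15): 1⊕0⊕1⊕1⊕1⊕0⊕1⊕1 = 0
s4 (pos 4,5,6,7,12,13,14,15): 1⊕1⊕1⊕1⊕1⊕0⊕1⊕1 = 1
s8 (pos 8,9,10,11,12,13,14,15): 1⊕0⊕1⊕0⊕1⊕0⊕1⊕1 = 1
Syndrome s8…s1 = 1101 → error at position 13.
Flip position 13: 010111110101011 → 010111110101111

010111110101111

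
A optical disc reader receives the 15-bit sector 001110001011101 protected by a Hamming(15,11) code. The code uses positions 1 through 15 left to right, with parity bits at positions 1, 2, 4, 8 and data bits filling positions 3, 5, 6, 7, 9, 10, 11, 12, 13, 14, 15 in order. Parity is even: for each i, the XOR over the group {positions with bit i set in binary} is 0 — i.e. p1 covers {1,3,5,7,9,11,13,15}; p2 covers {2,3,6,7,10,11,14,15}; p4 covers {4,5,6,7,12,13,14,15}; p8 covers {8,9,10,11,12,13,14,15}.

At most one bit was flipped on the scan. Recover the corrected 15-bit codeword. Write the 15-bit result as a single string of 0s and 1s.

s1 (pos 1,3,5,7,9,11,13,15): 0⊕1⊕1⊕0⊕1⊕1⊕1⊕1 = 0
s2 (pos 2,3,6,7,10,11,14,15): 0⊕1⊕0⊕0⊕0⊕1⊕0⊕1 = 1
s4 (pos 4,5,6,7,12,13,14,15): 1⊕1⊕0⊕0⊕1⊕1⊕0⊕1 = 1
s8 (pos 8,9,10,11,12,13,14,15): 0⊕1⊕0⊕1⊕1⊕1⊕0⊕1 = 1
Syndrome s8…s1 = 1110 → error at position 14.
Flip position 14: 001110001011101 → 001110001011111

001110001011111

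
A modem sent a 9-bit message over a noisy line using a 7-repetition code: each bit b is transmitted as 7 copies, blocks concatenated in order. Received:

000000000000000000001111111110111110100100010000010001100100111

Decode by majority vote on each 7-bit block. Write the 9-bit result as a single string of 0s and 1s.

000110001

Block 1 (0000000): 0 ones → 0
Block 2 (0000000): 0 ones → 0
Block 3 (0000001): 1 one → 0
Block 4 (1111111): 7 ones → 1
Block 5 (1011111): 6 ones → 1
Block 6 (0100100): 2 ones → 0
Block 7 (0100000): 1 one → 0
Block 8 (1000110): 3 ones → 0
Block 9 (0100111): 4 ones → 1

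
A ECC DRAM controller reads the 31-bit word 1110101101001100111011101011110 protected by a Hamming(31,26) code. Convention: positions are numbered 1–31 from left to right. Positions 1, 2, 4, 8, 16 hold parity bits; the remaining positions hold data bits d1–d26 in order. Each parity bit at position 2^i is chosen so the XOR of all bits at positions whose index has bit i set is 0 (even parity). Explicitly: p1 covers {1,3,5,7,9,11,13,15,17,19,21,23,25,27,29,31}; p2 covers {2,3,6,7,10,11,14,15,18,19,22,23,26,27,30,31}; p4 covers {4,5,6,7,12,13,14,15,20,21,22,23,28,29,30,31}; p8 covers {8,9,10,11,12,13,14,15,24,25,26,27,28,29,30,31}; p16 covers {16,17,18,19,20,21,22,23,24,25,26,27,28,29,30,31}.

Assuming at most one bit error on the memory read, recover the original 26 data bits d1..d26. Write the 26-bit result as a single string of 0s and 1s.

11010100110111011101111110

s1 (pos 1,3,5,7,9,11,13,15,17,19,21,23,25,27,29,31): 1⊕1⊕1⊕1⊕0⊕0⊕1⊕0⊕1⊕1⊕1⊕1⊕1⊕1⊕1⊕0 = 0
s2 (pos 2,3,6,7,10,11,14,15,18,19,22,23,26,27,30,31): 1⊕1⊕0⊕1⊕1⊕0⊕1⊕0⊕1⊕1⊕1⊕1⊕0⊕1⊕1⊕0 = 1
s4 (pos 4,5,6,7,12,13,14,15,20,21,22,23,28,29,30,31): 0⊕1⊕0⊕1⊕0⊕1⊕1⊕0⊕0⊕1⊕1⊕1⊕1⊕1⊕1⊕0 = 0
s8 (pos 8,9,10,11,12,13,14,15,24,25,26,27,28,29,30,31): 1⊕0⊕1⊕0⊕0⊕1⊕1⊕0⊕0⊕1⊕0⊕1⊕1⊕1⊕1⊕0 = 1
s16 (pos 16,17,18,19,20,21,22,23,24,25,26,27,28,29,30,31): 0⊕1⊕1⊕1⊕0⊕1⊕1⊕1⊕0⊕1⊕0⊕1⊕1⊕1⊕1⊕0 = 1
Syndrome s16…s1 = 11010 → error at position 26.
Flip position 26: 1110101101001100111011101011110 → 1110101101001100111011101111110
Read data bits from positions 3,5,6,7,9,10,11,12,13,14,15,17,18,19,20,21,22,23,24,25,26,27,28,29,30,31: 11010100110111011101111110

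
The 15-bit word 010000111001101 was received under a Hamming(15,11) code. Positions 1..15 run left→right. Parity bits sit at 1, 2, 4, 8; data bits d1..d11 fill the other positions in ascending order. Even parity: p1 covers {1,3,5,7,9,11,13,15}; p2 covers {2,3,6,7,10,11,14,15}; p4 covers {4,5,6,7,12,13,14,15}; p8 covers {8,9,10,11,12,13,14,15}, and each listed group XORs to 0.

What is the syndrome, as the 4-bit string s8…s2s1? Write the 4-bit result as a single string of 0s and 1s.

s1 (pos 1,3,5,7,9,11,13,15): 0⊕0⊕0⊕1⊕1⊕0⊕1⊕1 = 0
s2 (pos 2,3,6,7,10,11,14,15): 1⊕0⊕0⊕1⊕0⊕0⊕0⊕1 = 1
s4 (pos 4,5,6,7,12,13,14,15): 0⊕0⊕0⊕1⊕1⊕1⊕0⊕1 = 0
s8 (pos 8,9,10,11,12,13,14,15): 1⊕1⊕0⊕0⊕1⊕1⊕0⊕1 = 1
Syndrome s8…s1 = 1010 → error at position 10.

1010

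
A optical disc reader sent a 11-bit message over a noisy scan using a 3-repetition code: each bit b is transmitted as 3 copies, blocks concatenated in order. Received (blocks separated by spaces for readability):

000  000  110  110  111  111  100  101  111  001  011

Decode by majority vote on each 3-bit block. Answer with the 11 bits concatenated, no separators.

Block 1 (000): 0 ones → 0
Block 2 (000): 0 ones → 0
Block 3 (110): 2 ones → 1
Block 4 (110): 2 ones → 1
Block 5 (111): 3 ones → 1
Block 6 (111): 3 ones → 1
Block 7 (100): 1 one → 0
Block 8 (101): 2 ones → 1
Block 9 (111): 3 ones → 1
Block 10 (001): 1 one → 0
Block 11 (011): 2 ones → 1

00111101101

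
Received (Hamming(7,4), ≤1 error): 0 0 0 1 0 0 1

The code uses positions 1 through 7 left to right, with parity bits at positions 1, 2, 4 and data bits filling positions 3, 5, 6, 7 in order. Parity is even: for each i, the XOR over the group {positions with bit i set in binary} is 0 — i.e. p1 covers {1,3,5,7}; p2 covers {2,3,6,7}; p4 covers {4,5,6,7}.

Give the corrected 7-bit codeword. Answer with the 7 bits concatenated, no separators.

s1 (pos 1,3,5,7): 0⊕0⊕0⊕1 = 1
s2 (pos 2,3,6,7): 0⊕0⊕0⊕1 = 1
s4 (pos 4,5,6,7): 1⊕0⊕0⊕1 = 0
Syndrome s4…s1 = 011 → error at position 3.
Flip position 3: 0001001 → 0011001

0011001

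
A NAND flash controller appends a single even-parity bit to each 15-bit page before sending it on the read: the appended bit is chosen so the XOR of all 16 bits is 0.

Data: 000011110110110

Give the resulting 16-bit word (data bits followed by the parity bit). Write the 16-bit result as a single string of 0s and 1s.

0000111101101100

XOR of the 15 data bits: 0⊕0⊕0⊕0⊕1⊕1⊕1⊕1⊕0⊕1⊕1⊕0⊕1⊕1⊕0 = 0
Parity bit = 0 (so all 16 bits XOR to 0).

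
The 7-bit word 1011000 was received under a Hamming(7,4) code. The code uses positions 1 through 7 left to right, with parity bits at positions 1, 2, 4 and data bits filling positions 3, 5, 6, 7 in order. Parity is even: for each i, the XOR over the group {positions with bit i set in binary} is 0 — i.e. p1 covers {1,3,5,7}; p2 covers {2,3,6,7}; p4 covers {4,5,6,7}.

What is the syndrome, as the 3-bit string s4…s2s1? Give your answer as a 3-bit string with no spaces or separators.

s1 (pos 1,3,5,7): 1⊕1⊕0⊕0 = 0
s2 (pos 2,3,6,7): 0⊕1⊕0⊕0 = 1
s4 (pos 4,5,6,7): 1⊕0⊕0⊕0 = 1
Syndrome s4…s1 = 110 → error at position 6.

110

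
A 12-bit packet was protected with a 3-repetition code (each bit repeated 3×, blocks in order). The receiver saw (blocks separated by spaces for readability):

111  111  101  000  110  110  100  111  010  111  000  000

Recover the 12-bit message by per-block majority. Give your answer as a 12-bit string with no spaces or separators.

111011010100

Block 1 (111): 3 ones → 1
Block 2 (111): 3 ones → 1
Block 3 (101): 2 ones → 1
Block 4 (000): 0 ones → 0
Block 5 (110): 2 ones → 1
Block 6 (110): 2 ones → 1
Block 7 (100): 1 one → 0
Block 8 (111): 3 ones → 1
Block 9 (010): 1 one → 0
Block 10 (111): 3 ones → 1
Block 11 (000): 0 ones → 0
Block 12 (000): 0 ones → 0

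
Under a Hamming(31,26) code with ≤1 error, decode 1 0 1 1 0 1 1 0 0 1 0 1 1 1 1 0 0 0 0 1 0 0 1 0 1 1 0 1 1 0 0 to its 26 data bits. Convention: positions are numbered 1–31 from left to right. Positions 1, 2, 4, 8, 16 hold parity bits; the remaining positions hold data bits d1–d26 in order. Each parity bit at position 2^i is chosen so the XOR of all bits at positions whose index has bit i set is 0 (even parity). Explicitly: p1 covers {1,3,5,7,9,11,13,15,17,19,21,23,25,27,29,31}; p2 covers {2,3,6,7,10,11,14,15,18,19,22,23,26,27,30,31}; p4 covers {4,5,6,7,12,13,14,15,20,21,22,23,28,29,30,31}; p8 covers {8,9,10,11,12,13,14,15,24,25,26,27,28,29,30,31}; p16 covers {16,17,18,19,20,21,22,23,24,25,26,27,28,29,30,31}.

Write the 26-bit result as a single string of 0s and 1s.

s1 (pos 1,3,5,7,9,11,13,15,17,19,21,23,25,27,29,31): 1⊕1⊕0⊕1⊕0⊕0⊕1⊕1⊕0⊕0⊕0⊕1⊕1⊕0⊕1⊕0 = 0
s2 (pos 2,3,6,7,10,11,14,15,18,19,22,23,26,27,30,31): 0⊕1⊕1⊕1⊕1⊕0⊕1⊕1⊕0⊕0⊕0⊕1⊕1⊕0⊕0⊕0 = 0
s4 (pos 4,5,6,7,12,13,14,15,20,21,22,23,28,29,30,31): 1⊕0⊕1⊕1⊕1⊕1⊕1⊕1⊕1⊕0⊕0⊕1⊕1⊕1⊕0⊕0 = 1
s8 (pos 8,9,10,11,12,13,14,15,24,25,26,27,28,29,30,31): 0⊕0⊕1⊕0⊕1⊕1⊕1⊕1⊕0⊕1⊕1⊕0⊕1⊕1⊕0⊕0 = 1
s16 (pos 16,17,18,19,20,21,22,23,24,25,26,27,28,29,30,31): 0⊕0⊕0⊕0⊕1⊕0⊕0⊕1⊕0⊕1⊕1⊕0⊕1⊕1⊕0⊕0 = 0
Syndrome s16…s1 = 01100 → error at position 12.
Flip position 12: 1011011001011110000100101101100 → 1011011001001110000100101101100
Read data bits from positions 3,5,6,7,9,10,11,12,13,14,15,17,18,19,20,21,22,23,24,25,26,27,28,29,30,31: 10110100111000100101101100

10110100111000100101101100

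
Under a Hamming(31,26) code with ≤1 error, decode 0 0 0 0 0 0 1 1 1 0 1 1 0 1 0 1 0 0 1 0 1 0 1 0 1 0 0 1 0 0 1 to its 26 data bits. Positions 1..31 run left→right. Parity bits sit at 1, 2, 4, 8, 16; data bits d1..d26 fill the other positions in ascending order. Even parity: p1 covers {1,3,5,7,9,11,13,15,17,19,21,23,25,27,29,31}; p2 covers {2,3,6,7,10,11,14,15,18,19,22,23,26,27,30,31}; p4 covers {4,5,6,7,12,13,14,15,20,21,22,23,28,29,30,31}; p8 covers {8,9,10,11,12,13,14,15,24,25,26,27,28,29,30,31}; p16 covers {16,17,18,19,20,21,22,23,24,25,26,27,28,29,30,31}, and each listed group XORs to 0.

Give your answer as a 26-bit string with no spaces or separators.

s1 (pos 1,3,5,7,9,11,13,15,17,19,21,23,25,27,29,31): 0⊕0⊕0⊕1⊕1⊕1⊕0⊕0⊕0⊕1⊕1⊕1⊕1⊕0⊕0⊕1 = 0
s2 (pos 2,3,6,7,10,11,14,15,18,19,22,23,26,27,30,31): 0⊕0⊕0⊕1⊕0⊕1⊕1⊕0⊕0⊕1⊕0⊕1⊕0⊕0⊕0⊕1 = 0
s4 (pos 4,5,6,7,12,13,14,15,20,21,22,23,28,29,30,31): 0⊕0⊕0⊕1⊕1⊕0⊕1⊕0⊕0⊕1⊕0⊕1⊕1⊕0⊕0⊕1 = 1
s8 (pos 8,9,10,11,12,13,14,15,24,25,26,27,28,29,30,31): 1⊕1⊕0⊕1⊕1⊕0⊕1⊕0⊕0⊕1⊕0⊕0⊕1⊕0⊕0⊕1 = 0
s16 (pos 16,17,18,19,20,21,22,23,24,25,26,27,28,29,30,31): 1⊕0⊕0⊕1⊕0⊕1⊕0⊕1⊕0⊕1⊕0⊕0⊕1⊕0⊕0⊕1 = 1
Syndrome s16…s1 = 10100 → error at position 20.
Flip position 20: 0000001110110101001010101001001 → 0000001110110101001110101001001
Read data bits from positions 3,5,6,7,9,10,11,12,13,14,15,17,18,19,20,21,22,23,24,25,26,27,28,29,30,31: 00011011010001110101001001

00011011010001110101001001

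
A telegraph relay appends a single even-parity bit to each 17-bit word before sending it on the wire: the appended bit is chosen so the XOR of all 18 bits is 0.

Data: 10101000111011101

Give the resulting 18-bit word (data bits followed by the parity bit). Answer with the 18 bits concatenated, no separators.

XOR of the 17 data bits: 1⊕0⊕1⊕0⊕1⊕0⊕0⊕0⊕1⊕1⊕1⊕0⊕1⊕1⊕1⊕0⊕1 = 0
Parity bit = 0 (so all 18 bits XOR to 0).

101010001110111010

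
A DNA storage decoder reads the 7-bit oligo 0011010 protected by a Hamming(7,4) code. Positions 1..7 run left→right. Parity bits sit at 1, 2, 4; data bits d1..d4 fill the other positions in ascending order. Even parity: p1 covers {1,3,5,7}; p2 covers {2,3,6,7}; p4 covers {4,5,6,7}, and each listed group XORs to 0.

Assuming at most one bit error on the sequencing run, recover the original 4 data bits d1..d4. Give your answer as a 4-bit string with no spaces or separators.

1010

s1 (pos 1,3,5,7): 0⊕1⊕0⊕0 = 1
s2 (pos 2,3,6,7): 0⊕1⊕1⊕0 = 0
s4 (pos 4,5,6,7): 1⊕0⊕1⊕0 = 0
Syndrome s4…s1 = 001 → error at position 1.
Flip position 1: 0011010 → 1011010
Read data bits from positions 3,5,6,7: 1010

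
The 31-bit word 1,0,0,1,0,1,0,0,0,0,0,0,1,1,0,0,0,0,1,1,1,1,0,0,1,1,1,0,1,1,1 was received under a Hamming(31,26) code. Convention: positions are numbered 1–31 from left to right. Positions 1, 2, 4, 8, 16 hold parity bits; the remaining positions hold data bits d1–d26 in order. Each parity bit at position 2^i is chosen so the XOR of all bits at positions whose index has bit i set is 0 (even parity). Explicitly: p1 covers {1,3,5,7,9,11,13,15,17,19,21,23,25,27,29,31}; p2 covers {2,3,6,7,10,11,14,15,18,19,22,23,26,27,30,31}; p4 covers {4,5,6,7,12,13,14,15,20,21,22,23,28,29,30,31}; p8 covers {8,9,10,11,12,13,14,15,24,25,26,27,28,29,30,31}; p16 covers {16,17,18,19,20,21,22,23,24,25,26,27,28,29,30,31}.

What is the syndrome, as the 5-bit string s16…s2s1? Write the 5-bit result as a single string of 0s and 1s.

00000

s1 (pos 1,3,5,7,9,11,13,15,17,19,21,23,25,27,29,31): 1⊕0⊕0⊕0⊕0⊕0⊕1⊕0⊕0⊕1⊕1⊕0⊕1⊕1⊕1⊕1 = 0
s2 (pos 2,3,6,7,10,11,14,15,18,19,22,23,26,27,30,31): 0⊕0⊕1⊕0⊕0⊕0⊕1⊕0⊕0⊕1⊕1⊕0⊕1⊕1⊕1⊕1 = 0
s4 (pos 4,5,6,7,12,13,14,15,20,21,22,23,28,29,30,31): 1⊕0⊕1⊕0⊕0⊕1⊕1⊕0⊕1⊕1⊕1⊕0⊕0⊕1⊕1⊕1 = 0
s8 (pos 8,9,10,11,12,13,14,15,24,25,26,27,28,29,30,31): 0⊕0⊕0⊕0⊕0⊕1⊕1⊕0⊕0⊕1⊕1⊕1⊕0⊕1⊕1⊕1 = 0
s16 (pos 16,17,18,19,20,21,22,23,24,25,26,27,28,29,30,31): 0⊕0⊕0⊕1⊕1⊕1⊕1⊕0⊕0⊕1⊕1⊕1⊕0⊕1⊕1⊕1 = 0
Syndrome s16…s1 = 00000 → no error.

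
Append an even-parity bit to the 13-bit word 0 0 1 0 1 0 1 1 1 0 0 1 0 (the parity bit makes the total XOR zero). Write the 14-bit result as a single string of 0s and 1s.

00101011100100

XOR of the 13 data bits: 0⊕0⊕1⊕0⊕1⊕0⊕1⊕1⊕1⊕0⊕0⊕1⊕0 = 0
Parity bit = 0 (so all 14 bits XOR to 0).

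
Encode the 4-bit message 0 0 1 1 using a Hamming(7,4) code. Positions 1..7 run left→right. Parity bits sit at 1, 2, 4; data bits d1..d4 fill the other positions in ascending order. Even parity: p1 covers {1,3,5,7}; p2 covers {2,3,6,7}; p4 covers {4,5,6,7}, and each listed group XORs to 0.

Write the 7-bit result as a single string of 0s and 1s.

Place data at non-parity positions: p1 p2 0 p4 0 1 1
p1 (pos 1,3,5,7): XOR of data positions = 0⊕0⊕1 = 1
p2 (pos 2,3,6,7): XOR of data positions = 0⊕1⊕1 = 0
p4 (pos 4,5,6,7): XOR of data positions = 0⊕1⊕1 = 0
Codeword: 1000011

1000011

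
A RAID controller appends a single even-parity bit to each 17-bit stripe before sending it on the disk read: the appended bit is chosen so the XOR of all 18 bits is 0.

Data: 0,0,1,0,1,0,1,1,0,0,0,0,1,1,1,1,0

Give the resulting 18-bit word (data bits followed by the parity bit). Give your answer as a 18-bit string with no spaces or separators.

XOR of the 17 data bits: 0⊕0⊕1⊕0⊕1⊕0⊕1⊕1⊕0⊕0⊕0⊕0⊕1⊕1⊕1⊕1⊕0 = 0
Parity bit = 0 (so all 18 bits XOR to 0).

001010110000111100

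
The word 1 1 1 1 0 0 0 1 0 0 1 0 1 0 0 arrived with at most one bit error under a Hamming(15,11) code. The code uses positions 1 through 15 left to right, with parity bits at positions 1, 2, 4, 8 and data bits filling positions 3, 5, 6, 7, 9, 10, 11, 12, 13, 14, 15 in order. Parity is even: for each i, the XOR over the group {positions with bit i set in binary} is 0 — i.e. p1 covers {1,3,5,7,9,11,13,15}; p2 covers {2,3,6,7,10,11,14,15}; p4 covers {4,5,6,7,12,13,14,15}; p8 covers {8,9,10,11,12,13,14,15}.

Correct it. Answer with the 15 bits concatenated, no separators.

s1 (pos 1,3,5,7,9,11,13,15): 1⊕1⊕0⊕0⊕0⊕1⊕1⊕0 = 0
s2 (pos 2,3,6,7,10,11,14,15): 1⊕1⊕0⊕0⊕0⊕1⊕0⊕0 = 1
s4 (pos 4,5,6,7,12,13,14,15): 1⊕0⊕0⊕0⊕0⊕1⊕0⊕0 = 0
s8 (pos 8,9,10,11,12,13,14,15): 1⊕0⊕0⊕1⊕0⊕1⊕0⊕0 = 1
Syndrome s8…s1 = 1010 → error at position 10.
Flip position 10: 111100010010100 → 111100010110100

111100010110100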